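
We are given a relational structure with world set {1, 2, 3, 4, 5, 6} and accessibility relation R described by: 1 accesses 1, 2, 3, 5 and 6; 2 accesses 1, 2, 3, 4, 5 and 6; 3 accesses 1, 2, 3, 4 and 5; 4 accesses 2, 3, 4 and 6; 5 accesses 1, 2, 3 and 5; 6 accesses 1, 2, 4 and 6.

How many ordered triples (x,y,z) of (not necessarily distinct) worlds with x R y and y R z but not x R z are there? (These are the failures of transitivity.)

20

Enumerating: (1,2,4), (1,3,4), (1,6,4), (3,1,6), (3,2,6), (3,4,6), (4,2,1), (4,2,5), (4,3,1), (4,3,5), (4,6,1), (5,1,6), … and 8 more.
Total: 20.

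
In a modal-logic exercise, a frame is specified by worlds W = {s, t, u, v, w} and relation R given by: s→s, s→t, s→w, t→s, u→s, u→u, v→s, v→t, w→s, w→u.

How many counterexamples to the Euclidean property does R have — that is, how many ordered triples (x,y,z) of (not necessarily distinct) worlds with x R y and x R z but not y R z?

7

Enumerating: (s,t,t), (s,t,w), (s,w,t), (s,w,w), (u,s,u), (v,t,t), (w,s,u).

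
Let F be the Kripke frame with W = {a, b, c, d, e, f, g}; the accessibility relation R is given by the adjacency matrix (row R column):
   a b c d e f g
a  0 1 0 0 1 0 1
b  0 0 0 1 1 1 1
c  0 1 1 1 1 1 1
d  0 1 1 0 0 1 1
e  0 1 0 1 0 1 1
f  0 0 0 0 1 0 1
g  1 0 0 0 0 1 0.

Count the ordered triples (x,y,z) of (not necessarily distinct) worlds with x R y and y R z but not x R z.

Enumerating: (a,b,d), (a,b,f), (a,e,d), (a,e,f), (a,g,a), (a,g,f), (b,d,b), (b,d,c), (b,e,b), (b,g,a), (c,g,a), (d,b,d), … and 19 more.
Total: 31.

31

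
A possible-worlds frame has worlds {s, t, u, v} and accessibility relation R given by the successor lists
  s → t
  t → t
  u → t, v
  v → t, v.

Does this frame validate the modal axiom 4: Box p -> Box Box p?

Yes

Axiom 4 corresponds to the accessibility relation being transitive.
Transitive: yes — every two-step R-path is closed by a direct edge.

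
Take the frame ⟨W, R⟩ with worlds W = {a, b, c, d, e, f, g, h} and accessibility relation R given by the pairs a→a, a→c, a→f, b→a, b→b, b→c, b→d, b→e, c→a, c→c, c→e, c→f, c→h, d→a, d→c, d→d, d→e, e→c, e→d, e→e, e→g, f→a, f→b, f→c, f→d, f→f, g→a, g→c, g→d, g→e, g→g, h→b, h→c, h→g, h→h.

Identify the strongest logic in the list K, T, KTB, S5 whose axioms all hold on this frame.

Reflexive (axiom T): yes — every world is R-related to itself.
Symmetric (axiom B): no — b R a but not a R b.
Euclidean (axiom 5): no — b R a and b R d, but not a R d.
So F validates K, T; KTB would additionally require R to be symmetric. The strongest is T.

T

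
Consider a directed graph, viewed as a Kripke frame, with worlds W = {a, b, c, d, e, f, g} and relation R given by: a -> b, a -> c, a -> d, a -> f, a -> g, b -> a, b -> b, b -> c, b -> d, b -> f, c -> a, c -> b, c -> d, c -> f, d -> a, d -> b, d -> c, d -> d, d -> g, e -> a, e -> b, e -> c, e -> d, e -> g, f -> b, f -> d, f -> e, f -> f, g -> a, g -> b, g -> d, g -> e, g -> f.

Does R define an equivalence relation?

Reflexive: no — a is not related to itself.
Symmetric: no — a R f but not f R a.
Transitive: no — a R f and f R e, but not a R e.
So R is not an equivalence relation.

No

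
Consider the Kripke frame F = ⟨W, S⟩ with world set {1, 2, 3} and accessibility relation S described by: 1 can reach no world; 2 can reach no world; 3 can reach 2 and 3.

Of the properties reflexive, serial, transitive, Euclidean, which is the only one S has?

Reflexive: no — 1 is not related to itself.
Serial: no — 1 has no S-successor.
Transitive: yes — every two-step S-path is closed by a direct edge.
Euclidean: no — 3 S 2 and 3 S 2, but not 2 S 2.
Only transitive holds.

transitive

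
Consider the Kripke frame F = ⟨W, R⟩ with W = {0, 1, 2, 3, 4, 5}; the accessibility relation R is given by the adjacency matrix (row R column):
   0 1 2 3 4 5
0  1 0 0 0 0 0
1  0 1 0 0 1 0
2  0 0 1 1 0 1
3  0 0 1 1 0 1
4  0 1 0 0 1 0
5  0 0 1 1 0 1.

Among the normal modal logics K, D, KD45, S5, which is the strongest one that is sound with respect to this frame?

S5

Serial (axiom D): yes — every world has a successor (e.g. 0 R 0).
Euclidean (axiom 5): yes — any two successors of a common world are R-related.
Transitive (axiom 4): yes — every two-step R-path is closed by a direct edge.
Reflexive (axiom T): yes — every world is R-related to itself.
So F validates K, D, KD45, S5. The strongest is S5.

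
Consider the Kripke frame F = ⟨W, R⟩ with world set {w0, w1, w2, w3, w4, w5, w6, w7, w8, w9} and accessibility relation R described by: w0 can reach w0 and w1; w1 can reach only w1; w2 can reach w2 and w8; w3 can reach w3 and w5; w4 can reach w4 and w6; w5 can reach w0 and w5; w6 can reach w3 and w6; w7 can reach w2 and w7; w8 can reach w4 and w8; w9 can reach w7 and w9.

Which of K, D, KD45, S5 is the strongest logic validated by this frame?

Serial (axiom D): yes — every world has a successor (e.g. w0 R w0).
Euclidean (axiom 5): no — w0 R w1 and w0 R w0, but not w1 R w0.
Transitive (axiom 4): no — w2 R w8 and w8 R w4, but not w2 R w4.
Reflexive (axiom T): yes — every world is R-related to itself.
So F validates K, D; KD45 would additionally require R to be Euclidean and transitive. The strongest is D.

D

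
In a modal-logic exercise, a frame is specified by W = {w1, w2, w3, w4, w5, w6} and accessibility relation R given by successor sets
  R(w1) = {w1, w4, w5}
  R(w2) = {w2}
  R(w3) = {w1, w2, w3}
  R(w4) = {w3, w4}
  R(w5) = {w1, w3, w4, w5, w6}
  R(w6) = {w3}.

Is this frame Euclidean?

Euclidean: no — w1 R w4 and w1 R w5, but not w4 R w5.

No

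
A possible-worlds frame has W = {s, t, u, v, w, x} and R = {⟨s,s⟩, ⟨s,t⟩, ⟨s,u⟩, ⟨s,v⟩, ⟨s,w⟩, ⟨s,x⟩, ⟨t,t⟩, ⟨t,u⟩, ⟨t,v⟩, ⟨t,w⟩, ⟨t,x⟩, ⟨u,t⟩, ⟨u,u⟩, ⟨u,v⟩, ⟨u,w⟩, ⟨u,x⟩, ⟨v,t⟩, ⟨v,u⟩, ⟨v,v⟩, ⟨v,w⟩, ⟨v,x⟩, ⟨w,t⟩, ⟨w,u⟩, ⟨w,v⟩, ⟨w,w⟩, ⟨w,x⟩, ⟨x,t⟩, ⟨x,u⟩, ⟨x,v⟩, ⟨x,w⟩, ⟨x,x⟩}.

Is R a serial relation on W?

Serial: yes — every world has a successor (e.g. s R s).

Yes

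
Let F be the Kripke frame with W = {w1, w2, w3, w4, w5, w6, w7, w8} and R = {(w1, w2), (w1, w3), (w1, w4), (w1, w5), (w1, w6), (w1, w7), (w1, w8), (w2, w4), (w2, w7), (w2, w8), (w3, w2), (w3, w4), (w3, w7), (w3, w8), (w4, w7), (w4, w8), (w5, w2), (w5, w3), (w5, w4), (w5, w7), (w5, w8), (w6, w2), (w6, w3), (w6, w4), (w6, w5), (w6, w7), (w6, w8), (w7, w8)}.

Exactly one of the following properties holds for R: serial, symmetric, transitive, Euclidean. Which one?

transitive

Serial: no — w8 has no R-successor.
Symmetric: no — w1 R w2 but not w2 R w1.
Transitive: yes — every two-step R-path is closed by a direct edge.
Euclidean: no — w1 R w2 and w1 R w3, but not w2 R w3.
Only transitive holds.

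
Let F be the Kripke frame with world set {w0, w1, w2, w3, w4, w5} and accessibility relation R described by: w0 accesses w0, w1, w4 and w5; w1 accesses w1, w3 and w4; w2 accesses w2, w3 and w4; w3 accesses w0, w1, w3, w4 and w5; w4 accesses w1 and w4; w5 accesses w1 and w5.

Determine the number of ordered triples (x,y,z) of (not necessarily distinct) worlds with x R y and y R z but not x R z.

Enumerating: (w0,w1,w3), (w1,w3,w0), (w1,w3,w5), (w2,w3,w0), (w2,w3,w1), (w2,w3,w5), (w2,w4,w1), (w4,w1,w3), (w5,w1,w3), (w5,w1,w4).

10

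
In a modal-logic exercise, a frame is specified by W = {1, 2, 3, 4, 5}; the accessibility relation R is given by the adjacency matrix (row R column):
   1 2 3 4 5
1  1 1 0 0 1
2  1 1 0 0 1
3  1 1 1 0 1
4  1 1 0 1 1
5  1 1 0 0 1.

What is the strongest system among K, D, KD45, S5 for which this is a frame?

Serial (axiom D): yes — every world has a successor (e.g. 1 R 1).
Euclidean (axiom 5): no — 3 R 1 and 3 R 3, but not 1 R 3.
Transitive (axiom 4): yes — every two-step R-path is closed by a direct edge.
Reflexive (axiom T): yes — every world is R-related to itself.
So F validates K, D; KD45 would additionally require R to be Euclidean. The strongest is D.

D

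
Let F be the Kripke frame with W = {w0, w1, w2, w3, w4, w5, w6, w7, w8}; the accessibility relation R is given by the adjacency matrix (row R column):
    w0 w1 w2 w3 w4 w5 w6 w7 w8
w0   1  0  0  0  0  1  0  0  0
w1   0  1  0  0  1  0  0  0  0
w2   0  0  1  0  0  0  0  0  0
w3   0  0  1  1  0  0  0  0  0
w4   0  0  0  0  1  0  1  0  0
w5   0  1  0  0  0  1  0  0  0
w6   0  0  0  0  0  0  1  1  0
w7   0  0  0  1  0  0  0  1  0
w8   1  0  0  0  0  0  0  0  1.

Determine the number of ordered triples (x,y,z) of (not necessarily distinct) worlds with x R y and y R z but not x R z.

Enumerating: (w0,w5,w1), (w1,w4,w6), (w4,w6,w7), (w5,w1,w4), (w6,w7,w3), (w7,w3,w2), (w8,w0,w5).

7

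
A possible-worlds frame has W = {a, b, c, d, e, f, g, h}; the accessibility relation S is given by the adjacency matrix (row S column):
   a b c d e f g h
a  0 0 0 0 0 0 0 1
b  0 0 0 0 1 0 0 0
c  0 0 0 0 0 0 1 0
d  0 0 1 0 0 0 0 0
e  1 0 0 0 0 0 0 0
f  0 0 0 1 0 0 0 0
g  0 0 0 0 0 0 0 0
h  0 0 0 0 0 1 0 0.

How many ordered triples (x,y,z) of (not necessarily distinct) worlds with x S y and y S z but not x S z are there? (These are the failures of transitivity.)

Enumerating: (a,h,f), (b,e,a), (d,c,g), (e,a,h), (f,d,c), (h,f,d).

6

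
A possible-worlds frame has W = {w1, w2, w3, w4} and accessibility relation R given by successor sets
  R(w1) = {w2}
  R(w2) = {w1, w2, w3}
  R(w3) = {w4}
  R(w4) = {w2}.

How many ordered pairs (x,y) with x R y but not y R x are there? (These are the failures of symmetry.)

3

Enumerating: (w2,w3), (w3,w4), (w4,w2).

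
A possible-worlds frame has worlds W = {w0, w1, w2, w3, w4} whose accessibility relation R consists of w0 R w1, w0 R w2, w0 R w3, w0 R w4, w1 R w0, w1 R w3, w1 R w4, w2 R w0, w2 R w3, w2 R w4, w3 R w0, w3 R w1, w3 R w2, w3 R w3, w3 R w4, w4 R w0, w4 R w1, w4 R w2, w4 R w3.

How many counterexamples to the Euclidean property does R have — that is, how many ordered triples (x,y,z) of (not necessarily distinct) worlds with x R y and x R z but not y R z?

Enumerating: (w0,w1,w1), (w0,w1,w2), (w0,w2,w1), (w0,w2,w2), (w0,w4,w4), (w1,w0,w0), (w1,w4,w4), (w2,w0,w0), (w2,w4,w4), (w3,w0,w0), (w3,w1,w1), (w3,w1,w2), … and 8 more.
Total: 20.

20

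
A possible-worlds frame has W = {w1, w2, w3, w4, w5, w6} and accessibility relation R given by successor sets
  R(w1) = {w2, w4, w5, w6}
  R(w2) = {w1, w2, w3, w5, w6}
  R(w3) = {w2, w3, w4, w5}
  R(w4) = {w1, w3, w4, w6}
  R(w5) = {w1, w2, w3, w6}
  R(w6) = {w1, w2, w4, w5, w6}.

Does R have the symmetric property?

Yes

Symmetric: yes — every pair in R has its reverse in R.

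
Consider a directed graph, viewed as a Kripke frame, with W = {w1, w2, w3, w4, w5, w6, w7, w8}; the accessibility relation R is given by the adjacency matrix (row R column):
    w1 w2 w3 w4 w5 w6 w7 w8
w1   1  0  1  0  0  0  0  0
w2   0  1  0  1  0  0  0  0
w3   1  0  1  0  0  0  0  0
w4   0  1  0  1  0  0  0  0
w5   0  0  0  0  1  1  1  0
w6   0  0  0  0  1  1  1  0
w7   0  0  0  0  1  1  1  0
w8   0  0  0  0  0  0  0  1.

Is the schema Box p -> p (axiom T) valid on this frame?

Yes

Axiom T corresponds to the accessibility relation being reflexive.
Reflexive: yes — every world is R-related to itself.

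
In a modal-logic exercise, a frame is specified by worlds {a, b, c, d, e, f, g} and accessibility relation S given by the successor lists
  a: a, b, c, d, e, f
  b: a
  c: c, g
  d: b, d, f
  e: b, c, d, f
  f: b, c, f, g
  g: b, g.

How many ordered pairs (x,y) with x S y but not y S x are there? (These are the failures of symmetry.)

15

Enumerating: (a,c), (a,d), (a,e), (a,f), (c,g), (d,b), (d,f), (e,b), (e,c), (e,d), (e,f), (f,b), (f,c), (f,g), (g,b).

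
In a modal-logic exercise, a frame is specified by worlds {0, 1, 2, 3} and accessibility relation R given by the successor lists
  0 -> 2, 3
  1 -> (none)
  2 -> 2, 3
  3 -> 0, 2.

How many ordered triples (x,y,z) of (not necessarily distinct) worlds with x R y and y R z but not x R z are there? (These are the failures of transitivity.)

Enumerating: (0,3,0), (2,3,0), (3,0,3), (3,2,3).

4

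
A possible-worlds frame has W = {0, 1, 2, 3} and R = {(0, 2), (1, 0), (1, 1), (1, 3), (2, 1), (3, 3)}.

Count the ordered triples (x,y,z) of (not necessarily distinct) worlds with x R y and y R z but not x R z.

Enumerating: (0,2,1), (1,0,2), (2,1,0), (2,1,3).

4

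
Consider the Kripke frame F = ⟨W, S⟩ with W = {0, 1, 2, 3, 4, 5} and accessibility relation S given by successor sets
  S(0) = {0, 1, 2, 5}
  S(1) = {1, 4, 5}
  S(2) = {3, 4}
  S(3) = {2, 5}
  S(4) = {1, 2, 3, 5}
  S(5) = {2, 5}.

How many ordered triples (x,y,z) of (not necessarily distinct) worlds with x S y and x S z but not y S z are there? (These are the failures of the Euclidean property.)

27

Enumerating: (0,1,0), (0,1,2), (0,2,0), (0,2,1), (0,2,2), (0,2,5), (0,5,0), (0,5,1), (1,4,4), (1,5,1), (1,5,4), (2,3,3), … and 15 more.
Total: 27.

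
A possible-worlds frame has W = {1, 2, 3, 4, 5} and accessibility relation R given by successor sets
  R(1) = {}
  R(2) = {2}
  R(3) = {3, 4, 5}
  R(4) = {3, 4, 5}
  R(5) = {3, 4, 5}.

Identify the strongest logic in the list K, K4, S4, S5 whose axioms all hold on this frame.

K4

Transitive (axiom 4): yes — every two-step R-path is closed by a direct edge.
Reflexive (axiom T): no — 1 is not related to itself.
Euclidean (axiom 5): yes — any two successors of a common world are R-related.
So F validates K, K4; S4 would additionally require R to be reflexive. The strongest is K4.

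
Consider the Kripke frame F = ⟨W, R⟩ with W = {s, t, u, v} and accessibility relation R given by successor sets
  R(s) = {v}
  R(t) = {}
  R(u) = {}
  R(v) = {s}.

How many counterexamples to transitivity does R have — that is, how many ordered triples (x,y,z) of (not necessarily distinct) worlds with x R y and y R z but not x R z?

2

Enumerating: (s,v,s), (v,s,v).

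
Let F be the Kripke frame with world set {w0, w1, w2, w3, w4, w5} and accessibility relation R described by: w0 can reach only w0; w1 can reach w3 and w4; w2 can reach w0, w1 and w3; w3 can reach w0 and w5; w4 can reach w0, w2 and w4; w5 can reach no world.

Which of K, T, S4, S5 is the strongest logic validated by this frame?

K

Reflexive (axiom T): no — w1 is not related to itself.
Transitive (axiom 4): no — w1 R w3 and w3 R w0, but not w1 R w0.
Euclidean (axiom 5): no — w1 R w3 and w1 R w4, but not w3 R w4.
So F validates K; T would additionally require R to be reflexive. The strongest is K.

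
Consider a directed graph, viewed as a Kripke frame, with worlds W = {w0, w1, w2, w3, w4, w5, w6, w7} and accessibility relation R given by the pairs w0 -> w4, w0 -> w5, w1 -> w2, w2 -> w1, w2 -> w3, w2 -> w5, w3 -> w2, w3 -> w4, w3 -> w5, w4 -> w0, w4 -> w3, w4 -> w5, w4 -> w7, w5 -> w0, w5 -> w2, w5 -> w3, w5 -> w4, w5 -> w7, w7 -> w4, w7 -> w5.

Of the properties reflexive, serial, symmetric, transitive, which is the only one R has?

symmetric

Reflexive: no — w0 is not related to itself.
Serial: no — w6 has no R-successor.
Symmetric: yes — every pair in R has its reverse in R.
Transitive: no — w0 R w4 and w4 R w3, but not w0 R w3.
Only symmetric holds.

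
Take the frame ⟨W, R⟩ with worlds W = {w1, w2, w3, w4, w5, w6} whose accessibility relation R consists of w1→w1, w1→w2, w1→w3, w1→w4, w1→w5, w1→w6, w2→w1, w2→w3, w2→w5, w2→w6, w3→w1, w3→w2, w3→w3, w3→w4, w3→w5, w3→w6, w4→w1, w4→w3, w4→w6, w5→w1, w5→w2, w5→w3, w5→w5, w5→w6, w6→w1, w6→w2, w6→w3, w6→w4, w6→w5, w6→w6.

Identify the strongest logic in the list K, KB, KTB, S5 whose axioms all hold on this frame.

KB

Symmetric (axiom B): yes — every pair in R has its reverse in R.
Reflexive (axiom T): no — w2 is not related to itself.
Euclidean (axiom 5): no — w1 R w2 and w1 R w4, but not w2 R w4.
So F validates K, KB; KTB would additionally require R to be reflexive. The strongest is KB.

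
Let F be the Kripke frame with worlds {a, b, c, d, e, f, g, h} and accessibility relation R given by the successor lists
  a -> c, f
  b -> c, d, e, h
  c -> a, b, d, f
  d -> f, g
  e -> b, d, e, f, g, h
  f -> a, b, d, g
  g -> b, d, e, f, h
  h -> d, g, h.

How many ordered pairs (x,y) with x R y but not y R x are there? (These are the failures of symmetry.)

10

Enumerating: (b,d), (b,h), (c,d), (c,f), (e,d), (e,f), (e,h), (f,b), (g,b), (h,d).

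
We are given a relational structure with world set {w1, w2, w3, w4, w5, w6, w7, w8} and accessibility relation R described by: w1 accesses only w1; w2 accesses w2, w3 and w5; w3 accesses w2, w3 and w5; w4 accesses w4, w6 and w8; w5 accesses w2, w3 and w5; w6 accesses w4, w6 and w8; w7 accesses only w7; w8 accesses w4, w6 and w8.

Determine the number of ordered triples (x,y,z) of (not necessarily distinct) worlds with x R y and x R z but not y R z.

0

R is Euclidean; there are no such tuples.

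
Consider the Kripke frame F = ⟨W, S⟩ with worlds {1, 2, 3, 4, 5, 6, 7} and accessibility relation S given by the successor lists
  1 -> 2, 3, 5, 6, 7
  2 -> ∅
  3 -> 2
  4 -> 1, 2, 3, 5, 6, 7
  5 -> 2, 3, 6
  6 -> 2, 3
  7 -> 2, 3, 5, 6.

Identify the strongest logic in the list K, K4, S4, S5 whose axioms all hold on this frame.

Transitive (axiom 4): yes — every two-step S-path is closed by a direct edge.
Reflexive (axiom T): no — 1 is not related to itself.
Euclidean (axiom 5): no — 1 S 2 and 1 S 3, but not 2 S 3.
So F validates K, K4; S4 would additionally require S to be reflexive. The strongest is K4.

K4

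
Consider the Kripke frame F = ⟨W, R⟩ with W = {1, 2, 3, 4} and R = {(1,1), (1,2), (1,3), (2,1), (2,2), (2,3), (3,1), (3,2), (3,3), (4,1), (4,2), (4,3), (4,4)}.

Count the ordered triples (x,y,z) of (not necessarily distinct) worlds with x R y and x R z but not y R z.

3

Enumerating: (4,1,4), (4,2,4), (4,3,4).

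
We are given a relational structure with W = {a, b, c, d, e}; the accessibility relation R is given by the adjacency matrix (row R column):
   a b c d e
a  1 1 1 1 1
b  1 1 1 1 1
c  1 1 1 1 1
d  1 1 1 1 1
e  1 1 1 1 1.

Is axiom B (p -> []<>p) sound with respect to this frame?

By correspondence theory, B is valid on a frame iff R is symmetric.
Symmetric: yes — every pair in R has its reverse in R.

Yes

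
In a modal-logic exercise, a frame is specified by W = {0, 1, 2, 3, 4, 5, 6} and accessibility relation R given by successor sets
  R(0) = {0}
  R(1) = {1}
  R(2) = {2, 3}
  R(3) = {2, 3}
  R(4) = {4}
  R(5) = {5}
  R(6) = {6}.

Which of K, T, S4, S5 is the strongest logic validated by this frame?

Reflexive (axiom T): yes — every world is R-related to itself.
Transitive (axiom 4): yes — every two-step R-path is closed by a direct edge.
Euclidean (axiom 5): yes — any two successors of a common world are R-related.
So F validates K, T, S4, S5. The strongest is S5.

S5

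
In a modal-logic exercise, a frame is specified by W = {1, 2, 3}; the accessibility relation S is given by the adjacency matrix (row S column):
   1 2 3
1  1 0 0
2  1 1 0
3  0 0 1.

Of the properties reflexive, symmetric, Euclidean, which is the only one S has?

Reflexive: yes — every world is S-related to itself.
Symmetric: no — 2 S 1 but not 1 S 2.
Euclidean: no — 2 S 1 and 2 S 2, but not 1 S 2.
Only reflexive holds.

reflexive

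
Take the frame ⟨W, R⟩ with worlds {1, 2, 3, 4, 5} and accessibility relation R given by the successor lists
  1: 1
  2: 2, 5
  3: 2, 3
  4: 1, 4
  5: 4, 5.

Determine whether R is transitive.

Transitive: no — 2 R 5 and 5 R 4, but not 2 R 4.

No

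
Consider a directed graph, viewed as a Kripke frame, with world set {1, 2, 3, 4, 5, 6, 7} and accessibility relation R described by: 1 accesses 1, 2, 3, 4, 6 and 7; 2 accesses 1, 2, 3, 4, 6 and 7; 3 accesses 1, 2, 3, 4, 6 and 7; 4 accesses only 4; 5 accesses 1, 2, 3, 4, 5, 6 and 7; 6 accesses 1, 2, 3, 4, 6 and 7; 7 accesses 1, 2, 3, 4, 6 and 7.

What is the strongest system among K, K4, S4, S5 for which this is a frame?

Transitive (axiom 4): yes — every two-step R-path is closed by a direct edge.
Reflexive (axiom T): yes — every world is R-related to itself.
Euclidean (axiom 5): no — 1 R 4 and 1 R 2, but not 4 R 2.
So F validates K, K4, S4; S5 would additionally require R to be Euclidean. The strongest is S4.

S4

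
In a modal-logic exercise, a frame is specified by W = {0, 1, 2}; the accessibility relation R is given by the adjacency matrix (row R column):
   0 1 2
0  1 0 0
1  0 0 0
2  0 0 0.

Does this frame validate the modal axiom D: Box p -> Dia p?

Axiom D corresponds to the accessibility relation being serial.
Serial: no — 1 has no R-successor.

No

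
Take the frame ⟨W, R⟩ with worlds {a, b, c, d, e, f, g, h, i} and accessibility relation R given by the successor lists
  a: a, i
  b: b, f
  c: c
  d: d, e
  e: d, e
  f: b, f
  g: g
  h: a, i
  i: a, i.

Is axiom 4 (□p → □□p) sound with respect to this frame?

The schema 4 characterises exactly the transitive frames.
Transitive: yes — every two-step R-path is closed by a direct edge.

Yes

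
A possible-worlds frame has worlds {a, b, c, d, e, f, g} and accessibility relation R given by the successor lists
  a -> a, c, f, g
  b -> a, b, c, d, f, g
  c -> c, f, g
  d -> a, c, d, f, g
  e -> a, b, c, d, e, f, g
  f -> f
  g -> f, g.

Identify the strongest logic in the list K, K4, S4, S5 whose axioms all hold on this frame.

Transitive (axiom 4): yes — every two-step R-path is closed by a direct edge.
Reflexive (axiom T): yes — every world is R-related to itself.
Euclidean (axiom 5): no — a R f and a R c, but not f R c.
So F validates K, K4, S4; S5 would additionally require R to be Euclidean. The strongest is S4.

S4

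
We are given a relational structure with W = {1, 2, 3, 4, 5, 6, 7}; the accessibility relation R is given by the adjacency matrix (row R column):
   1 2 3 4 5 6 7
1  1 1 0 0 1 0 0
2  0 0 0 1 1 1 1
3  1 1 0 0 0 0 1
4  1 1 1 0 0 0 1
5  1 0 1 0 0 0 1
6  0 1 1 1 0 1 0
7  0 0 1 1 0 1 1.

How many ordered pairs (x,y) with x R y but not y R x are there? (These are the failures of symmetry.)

Enumerating: (1,2), (2,5), (2,7), (3,1), (3,2), (4,1), (4,3), (5,3), (5,7), (6,3), (6,4), (7,6).

12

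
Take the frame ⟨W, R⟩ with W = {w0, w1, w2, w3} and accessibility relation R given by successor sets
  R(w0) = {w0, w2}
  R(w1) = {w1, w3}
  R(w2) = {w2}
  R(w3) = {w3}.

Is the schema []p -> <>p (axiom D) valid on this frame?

Yes

Axiom D corresponds to the accessibility relation being serial.
Serial: yes — every world has a successor (e.g. w0 R w0).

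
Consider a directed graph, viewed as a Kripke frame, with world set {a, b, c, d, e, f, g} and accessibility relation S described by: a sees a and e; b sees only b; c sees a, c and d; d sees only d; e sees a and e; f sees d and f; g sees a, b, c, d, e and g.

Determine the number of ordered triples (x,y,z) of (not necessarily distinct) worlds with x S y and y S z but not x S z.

1

Enumerating: (c,a,e).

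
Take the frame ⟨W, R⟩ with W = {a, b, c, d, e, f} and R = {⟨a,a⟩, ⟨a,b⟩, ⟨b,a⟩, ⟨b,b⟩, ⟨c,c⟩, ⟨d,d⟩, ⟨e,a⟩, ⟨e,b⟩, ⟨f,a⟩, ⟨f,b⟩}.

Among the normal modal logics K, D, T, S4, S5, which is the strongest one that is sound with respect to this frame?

D

Serial (axiom D): yes — every world has a successor (e.g. a R a).
Reflexive (axiom T): no — e is not related to itself.
Transitive (axiom 4): yes — every two-step R-path is closed by a direct edge.
Euclidean (axiom 5): yes — any two successors of a common world are R-related.
So F validates K, D; T would additionally require R to be reflexive. The strongest is D.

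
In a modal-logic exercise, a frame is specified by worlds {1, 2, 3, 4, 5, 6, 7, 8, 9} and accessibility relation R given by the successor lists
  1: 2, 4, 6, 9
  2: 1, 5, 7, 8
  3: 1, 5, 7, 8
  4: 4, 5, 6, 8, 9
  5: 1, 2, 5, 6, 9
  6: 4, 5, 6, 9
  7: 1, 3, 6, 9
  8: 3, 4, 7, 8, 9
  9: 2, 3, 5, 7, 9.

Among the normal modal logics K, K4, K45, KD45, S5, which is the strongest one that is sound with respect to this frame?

Transitive (axiom 4): no — 1 R 2 and 2 R 5, but not 1 R 5.
Euclidean (axiom 5): no — 1 R 2 and 1 R 4, but not 2 R 4.
Serial (axiom D): yes — every world has a successor (e.g. 1 R 2).
Reflexive (axiom T): no — 1 is not related to itself.
So F validates K; K4 would additionally require R to be transitive. The strongest is K.

K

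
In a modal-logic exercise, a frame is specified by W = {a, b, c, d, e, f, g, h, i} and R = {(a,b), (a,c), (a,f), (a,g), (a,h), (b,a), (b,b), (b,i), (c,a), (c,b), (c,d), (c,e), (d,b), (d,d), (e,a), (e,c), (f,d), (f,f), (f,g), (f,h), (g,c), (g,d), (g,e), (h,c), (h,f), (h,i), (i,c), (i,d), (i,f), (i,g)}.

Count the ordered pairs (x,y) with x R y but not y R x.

19

Enumerating: (a,f), (a,g), (a,h), (b,i), (c,b), (c,d), (d,b), (e,a), (f,d), (f,g), (g,c), (g,d), … and 7 more.
Total: 19.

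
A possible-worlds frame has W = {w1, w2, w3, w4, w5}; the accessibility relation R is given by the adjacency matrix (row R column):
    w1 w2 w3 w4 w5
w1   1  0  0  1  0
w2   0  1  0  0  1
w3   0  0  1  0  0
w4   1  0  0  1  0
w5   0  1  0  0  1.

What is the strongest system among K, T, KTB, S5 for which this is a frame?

S5

Reflexive (axiom T): yes — every world is R-related to itself.
Symmetric (axiom B): yes — every pair in R has its reverse in R.
Euclidean (axiom 5): yes — any two successors of a common world are R-related.
So F validates K, T, KTB, S5. The strongest is S5.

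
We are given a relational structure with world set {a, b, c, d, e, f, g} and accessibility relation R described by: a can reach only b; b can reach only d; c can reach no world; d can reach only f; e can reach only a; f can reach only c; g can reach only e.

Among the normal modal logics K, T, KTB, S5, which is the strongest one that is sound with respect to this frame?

Reflexive (axiom T): no — a is not related to itself.
Symmetric (axiom B): no — a R b but not b R a.
Euclidean (axiom 5): no — a R b and a R b, but not b R b.
So F validates K; T would additionally require R to be reflexive. The strongest is K.

K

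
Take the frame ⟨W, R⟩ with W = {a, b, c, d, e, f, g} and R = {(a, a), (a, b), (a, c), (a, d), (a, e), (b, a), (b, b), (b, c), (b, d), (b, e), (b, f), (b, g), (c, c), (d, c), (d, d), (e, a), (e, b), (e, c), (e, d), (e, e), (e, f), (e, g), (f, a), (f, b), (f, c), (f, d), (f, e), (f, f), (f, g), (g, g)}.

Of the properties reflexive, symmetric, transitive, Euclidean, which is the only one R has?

reflexive

Reflexive: yes — every world is R-related to itself.
Symmetric: no — a R c but not c R a.
Transitive: no — a R b and b R f, but not a R f.
Euclidean: no — a R c and a R b, but not c R b.
Only reflexive holds.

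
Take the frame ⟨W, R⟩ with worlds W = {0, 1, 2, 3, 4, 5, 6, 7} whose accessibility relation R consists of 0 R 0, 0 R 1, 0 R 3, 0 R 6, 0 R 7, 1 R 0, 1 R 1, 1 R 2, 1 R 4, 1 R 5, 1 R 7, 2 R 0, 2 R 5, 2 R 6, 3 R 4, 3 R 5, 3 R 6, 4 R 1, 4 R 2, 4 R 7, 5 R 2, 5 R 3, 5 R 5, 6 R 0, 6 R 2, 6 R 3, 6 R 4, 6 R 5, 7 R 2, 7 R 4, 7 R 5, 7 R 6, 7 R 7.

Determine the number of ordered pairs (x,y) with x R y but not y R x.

13

Enumerating: (0,3), (0,7), (1,2), (1,5), (1,7), (2,0), (3,4), (4,2), (6,4), (6,5), (7,2), (7,5), (7,6).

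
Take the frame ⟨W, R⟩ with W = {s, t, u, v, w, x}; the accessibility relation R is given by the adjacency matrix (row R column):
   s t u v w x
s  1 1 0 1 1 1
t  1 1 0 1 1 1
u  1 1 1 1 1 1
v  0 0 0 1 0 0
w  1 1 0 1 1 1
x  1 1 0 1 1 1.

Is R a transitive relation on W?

Transitive: yes — every two-step R-path is closed by a direct edge.

Yes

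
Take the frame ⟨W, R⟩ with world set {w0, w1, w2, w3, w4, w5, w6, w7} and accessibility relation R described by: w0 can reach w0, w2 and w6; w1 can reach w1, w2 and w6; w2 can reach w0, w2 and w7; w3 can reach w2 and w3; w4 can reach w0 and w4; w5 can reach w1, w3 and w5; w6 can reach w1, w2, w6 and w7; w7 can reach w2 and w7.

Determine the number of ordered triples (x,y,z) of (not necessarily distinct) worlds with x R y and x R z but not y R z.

17

Enumerating: (w0,w2,w6), (w0,w6,w0), (w1,w2,w1), (w1,w2,w6), (w2,w0,w7), (w2,w7,w0), (w3,w2,w3), (w4,w0,w4), (w5,w1,w3), (w5,w1,w5), (w5,w3,w1), (w5,w3,w5), (w6,w1,w7), (w6,w2,w1), (w6,w2,w6), (w6,w7,w1), (w6,w7,w6).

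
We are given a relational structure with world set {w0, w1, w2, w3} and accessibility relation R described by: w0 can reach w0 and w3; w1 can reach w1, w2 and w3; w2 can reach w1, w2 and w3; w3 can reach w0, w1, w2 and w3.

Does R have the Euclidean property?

Euclidean: no — w3 R w0 and w3 R w1, but not w0 R w1.

No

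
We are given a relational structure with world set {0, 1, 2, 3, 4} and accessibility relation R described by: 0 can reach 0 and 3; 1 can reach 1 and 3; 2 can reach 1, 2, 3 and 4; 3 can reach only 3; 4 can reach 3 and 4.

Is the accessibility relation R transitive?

Transitive: yes — every two-step R-path is closed by a direct edge.

Yes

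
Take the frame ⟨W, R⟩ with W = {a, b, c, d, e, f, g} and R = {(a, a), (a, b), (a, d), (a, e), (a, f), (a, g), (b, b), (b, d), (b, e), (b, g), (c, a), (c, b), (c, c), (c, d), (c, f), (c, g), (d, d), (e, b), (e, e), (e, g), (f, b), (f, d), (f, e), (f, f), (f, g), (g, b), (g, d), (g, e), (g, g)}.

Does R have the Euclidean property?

Euclidean: no — a R b and a R f, but not b R f.

No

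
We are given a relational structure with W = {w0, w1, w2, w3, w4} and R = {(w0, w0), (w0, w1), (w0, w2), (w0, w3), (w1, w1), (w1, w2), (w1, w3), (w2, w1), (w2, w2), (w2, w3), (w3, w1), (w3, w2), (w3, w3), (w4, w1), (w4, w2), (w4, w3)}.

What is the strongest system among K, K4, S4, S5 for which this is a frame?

K4

Transitive (axiom 4): yes — every two-step R-path is closed by a direct edge.
Reflexive (axiom T): no — w4 is not related to itself.
Euclidean (axiom 5): no — w0 R w1 and w0 R w0, but not w1 R w0.
So F validates K, K4; S4 would additionally require R to be reflexive. The strongest is K4.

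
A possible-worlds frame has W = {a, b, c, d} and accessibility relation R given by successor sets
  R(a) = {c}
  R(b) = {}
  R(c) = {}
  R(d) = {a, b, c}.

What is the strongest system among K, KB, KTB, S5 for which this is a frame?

K

Symmetric (axiom B): no — a R c but not c R a.
Reflexive (axiom T): no — a is not related to itself.
Euclidean (axiom 5): no — d R a and d R b, but not a R b.
So F validates K; KB would additionally require R to be symmetric. The strongest is K.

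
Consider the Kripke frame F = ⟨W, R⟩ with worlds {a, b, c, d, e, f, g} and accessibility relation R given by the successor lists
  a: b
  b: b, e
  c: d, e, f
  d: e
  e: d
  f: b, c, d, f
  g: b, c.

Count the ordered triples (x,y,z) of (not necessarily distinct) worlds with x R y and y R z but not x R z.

Enumerating: (a,b,e), (b,e,d), (c,f,b), (c,f,c), (d,e,d), (e,d,e), (f,b,e), (f,c,e), (f,d,e), (g,b,e), (g,c,d), (g,c,e), (g,c,f).

13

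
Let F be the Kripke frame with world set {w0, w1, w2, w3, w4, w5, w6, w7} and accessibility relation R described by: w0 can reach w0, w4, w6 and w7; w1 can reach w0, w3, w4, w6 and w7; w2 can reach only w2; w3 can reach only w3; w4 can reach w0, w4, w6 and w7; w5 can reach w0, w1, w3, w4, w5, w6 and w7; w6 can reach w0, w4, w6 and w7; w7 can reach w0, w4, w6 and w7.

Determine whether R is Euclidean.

No

Euclidean: no — w1 R w0 and w1 R w3, but not w0 R w3.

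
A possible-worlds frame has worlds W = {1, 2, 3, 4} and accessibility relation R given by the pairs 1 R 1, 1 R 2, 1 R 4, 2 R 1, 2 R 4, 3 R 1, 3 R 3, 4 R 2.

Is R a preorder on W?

Reflexive: no — 2 is not related to itself.
Transitive: no — 3 R 1 and 1 R 2, but not 3 R 2.
So R is not a preorder.

No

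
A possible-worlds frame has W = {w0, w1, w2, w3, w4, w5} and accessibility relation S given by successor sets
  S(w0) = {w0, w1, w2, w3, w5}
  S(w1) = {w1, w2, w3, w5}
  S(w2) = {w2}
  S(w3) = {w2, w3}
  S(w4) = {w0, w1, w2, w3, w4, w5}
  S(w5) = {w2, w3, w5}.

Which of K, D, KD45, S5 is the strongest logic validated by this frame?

Serial (axiom D): yes — every world has a successor (e.g. w0 S w0).
Euclidean (axiom 5): no — w0 S w2 and w0 S w1, but not w2 S w1.
Transitive (axiom 4): yes — every two-step S-path is closed by a direct edge.
Reflexive (axiom T): yes — every world is S-related to itself.
So F validates K, D; KD45 would additionally require S to be Euclidean. The strongest is D.

D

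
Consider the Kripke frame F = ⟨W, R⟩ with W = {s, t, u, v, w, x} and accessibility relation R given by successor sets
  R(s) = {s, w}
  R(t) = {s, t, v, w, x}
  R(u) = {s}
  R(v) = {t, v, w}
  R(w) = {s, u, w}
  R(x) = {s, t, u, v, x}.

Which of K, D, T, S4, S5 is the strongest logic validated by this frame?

D

Serial (axiom D): yes — every world has a successor (e.g. s R s).
Reflexive (axiom T): no — u is not related to itself.
Transitive (axiom 4): no — s R w and w R u, but not s R u.
Euclidean (axiom 5): no — t R s and t R v, but not s R v.
So F validates K, D; T would additionally require R to be reflexive. The strongest is D.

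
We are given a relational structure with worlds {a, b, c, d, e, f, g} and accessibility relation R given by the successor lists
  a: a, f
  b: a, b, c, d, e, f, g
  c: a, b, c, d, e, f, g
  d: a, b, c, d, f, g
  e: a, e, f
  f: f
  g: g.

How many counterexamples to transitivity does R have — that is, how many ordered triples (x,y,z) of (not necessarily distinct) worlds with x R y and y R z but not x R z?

Enumerating: (d,b,e), (d,c,e).

2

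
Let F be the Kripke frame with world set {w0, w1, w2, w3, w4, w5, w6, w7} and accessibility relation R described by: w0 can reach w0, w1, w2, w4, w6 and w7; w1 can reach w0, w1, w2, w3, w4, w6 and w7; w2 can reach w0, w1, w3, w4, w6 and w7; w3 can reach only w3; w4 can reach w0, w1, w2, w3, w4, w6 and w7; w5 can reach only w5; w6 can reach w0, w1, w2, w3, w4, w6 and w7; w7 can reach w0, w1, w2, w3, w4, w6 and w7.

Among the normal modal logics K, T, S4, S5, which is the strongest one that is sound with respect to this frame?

K

Reflexive (axiom T): no — w2 is not related to itself.
Transitive (axiom 4): no — w0 R w1 and w1 R w3, but not w0 R w3.
Euclidean (axiom 5): no — w1 R w0 and w1 R w3, but not w0 R w3.
So F validates K; T would additionally require R to be reflexive. The strongest is K.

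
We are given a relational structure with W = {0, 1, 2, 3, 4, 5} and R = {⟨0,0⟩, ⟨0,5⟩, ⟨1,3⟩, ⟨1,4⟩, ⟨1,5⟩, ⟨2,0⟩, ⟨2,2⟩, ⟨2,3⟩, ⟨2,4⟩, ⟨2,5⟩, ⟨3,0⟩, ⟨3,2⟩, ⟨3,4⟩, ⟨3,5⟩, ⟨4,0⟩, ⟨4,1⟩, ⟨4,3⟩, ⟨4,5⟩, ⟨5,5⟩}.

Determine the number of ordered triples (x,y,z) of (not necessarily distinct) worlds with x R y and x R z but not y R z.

Enumerating: (0,5,0), (1,3,3), (1,4,4), (1,5,3), (1,5,4), (2,0,2), (2,0,3), (2,0,4), (2,3,3), (2,4,2), (2,4,4), (2,5,0), … and 19 more.
Total: 31.

31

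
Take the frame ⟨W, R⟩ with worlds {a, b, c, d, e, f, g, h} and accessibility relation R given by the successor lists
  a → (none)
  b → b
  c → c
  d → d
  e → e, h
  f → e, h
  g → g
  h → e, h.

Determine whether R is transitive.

Yes

Transitive: yes — every two-step R-path is closed by a direct edge.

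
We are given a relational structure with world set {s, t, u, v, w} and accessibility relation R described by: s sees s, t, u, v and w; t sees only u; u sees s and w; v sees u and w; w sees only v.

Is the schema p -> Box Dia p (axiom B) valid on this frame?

Axiom B corresponds to the accessibility relation being symmetric.
Symmetric: no — s R t but not t R s.

No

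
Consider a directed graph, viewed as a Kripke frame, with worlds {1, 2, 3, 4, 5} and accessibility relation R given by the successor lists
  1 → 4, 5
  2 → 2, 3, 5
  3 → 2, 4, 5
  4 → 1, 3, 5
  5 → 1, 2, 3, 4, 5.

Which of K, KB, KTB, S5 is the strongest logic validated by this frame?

KB

Symmetric (axiom B): yes — every pair in R has its reverse in R.
Reflexive (axiom T): no — 1 is not related to itself.
Euclidean (axiom 5): no — 3 R 2 and 3 R 4, but not 2 R 4.
So F validates K, KB; KTB would additionally require R to be reflexive. The strongest is KB.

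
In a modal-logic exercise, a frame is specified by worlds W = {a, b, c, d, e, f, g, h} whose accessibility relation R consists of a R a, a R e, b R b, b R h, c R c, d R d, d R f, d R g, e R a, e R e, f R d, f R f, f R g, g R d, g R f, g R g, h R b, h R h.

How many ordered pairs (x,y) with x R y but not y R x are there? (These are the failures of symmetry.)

R is symmetric; there are no such tuples.

0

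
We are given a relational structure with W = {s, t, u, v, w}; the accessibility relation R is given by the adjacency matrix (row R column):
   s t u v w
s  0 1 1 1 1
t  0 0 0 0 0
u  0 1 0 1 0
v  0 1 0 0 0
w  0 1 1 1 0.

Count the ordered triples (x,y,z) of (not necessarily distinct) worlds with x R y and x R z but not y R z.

Enumerating: (s,t,t), (s,t,u), (s,t,v), (s,t,w), (s,u,u), (s,u,w), (s,v,u), (s,v,v), (s,v,w), (s,w,w), (u,t,t), (u,t,v), … and 8 more.
Total: 20.

20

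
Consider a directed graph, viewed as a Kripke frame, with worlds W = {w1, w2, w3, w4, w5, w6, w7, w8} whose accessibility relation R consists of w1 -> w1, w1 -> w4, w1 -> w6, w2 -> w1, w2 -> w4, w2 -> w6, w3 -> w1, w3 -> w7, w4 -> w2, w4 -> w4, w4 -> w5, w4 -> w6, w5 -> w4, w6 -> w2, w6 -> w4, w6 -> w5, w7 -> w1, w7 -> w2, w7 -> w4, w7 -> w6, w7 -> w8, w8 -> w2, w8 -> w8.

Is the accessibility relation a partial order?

Reflexive: no — w2 is not related to itself.
Transitive: no — w1 R w4 and w4 R w2, but not w1 R w2.
Antisymmetric: no — w2 R w4 and w4 R w2 with w2 ≠ w4.
So R is not a partial order.

No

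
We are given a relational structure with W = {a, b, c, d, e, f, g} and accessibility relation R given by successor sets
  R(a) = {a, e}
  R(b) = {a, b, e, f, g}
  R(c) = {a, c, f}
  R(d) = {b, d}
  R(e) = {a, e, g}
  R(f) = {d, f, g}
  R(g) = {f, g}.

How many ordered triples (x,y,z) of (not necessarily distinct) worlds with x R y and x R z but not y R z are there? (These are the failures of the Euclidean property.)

22

Enumerating: (b,a,b), (b,a,f), (b,a,g), (b,e,b), (b,e,f), (b,f,a), (b,f,b), (b,f,e), (b,g,a), (b,g,b), (b,g,e), (c,a,c), … and 10 more.
Total: 22.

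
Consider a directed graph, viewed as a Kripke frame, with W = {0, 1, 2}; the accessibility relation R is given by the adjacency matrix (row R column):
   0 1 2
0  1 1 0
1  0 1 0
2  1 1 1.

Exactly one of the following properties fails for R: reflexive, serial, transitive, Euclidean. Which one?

Euclidean

Reflexive: yes — every world is R-related to itself.
Serial: yes — every world has a successor (e.g. 0 R 0).
Transitive: yes — every two-step R-path is closed by a direct edge.
Euclidean: no — 2 R 1 and 2 R 0, but not 1 R 0.
Only Euclidean fails.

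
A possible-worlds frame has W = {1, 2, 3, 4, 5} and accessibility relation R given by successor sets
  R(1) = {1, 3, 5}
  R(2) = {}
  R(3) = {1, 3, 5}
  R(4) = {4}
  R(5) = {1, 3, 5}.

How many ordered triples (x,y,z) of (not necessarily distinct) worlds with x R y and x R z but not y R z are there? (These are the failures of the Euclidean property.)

R is Euclidean; there are no such tuples.

0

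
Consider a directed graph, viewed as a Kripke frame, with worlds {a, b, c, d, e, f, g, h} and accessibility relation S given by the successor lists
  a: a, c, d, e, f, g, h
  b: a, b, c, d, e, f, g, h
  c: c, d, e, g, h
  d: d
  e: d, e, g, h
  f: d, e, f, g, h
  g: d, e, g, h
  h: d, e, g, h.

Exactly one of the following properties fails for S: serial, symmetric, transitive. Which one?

Serial: yes — every world has a successor (e.g. a S a).
Symmetric: no — a S c but not c S a.
Transitive: yes — every two-step S-path is closed by a direct edge.
Only symmetric fails.

symmetric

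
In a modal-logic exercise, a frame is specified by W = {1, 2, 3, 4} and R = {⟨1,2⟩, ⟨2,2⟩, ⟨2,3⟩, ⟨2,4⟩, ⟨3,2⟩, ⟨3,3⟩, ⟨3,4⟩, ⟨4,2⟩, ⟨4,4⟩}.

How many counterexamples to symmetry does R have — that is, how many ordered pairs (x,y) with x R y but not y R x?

Enumerating: (1,2), (3,4).

2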